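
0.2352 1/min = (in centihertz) 0.392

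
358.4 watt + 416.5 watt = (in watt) 774.9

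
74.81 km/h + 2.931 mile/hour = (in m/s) 22.09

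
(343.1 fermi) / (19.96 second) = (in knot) 3.341e-14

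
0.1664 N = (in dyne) 1.664e+04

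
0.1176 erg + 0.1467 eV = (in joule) 1.176e-08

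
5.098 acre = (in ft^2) 2.221e+05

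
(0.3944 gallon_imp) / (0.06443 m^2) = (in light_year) 2.941e-18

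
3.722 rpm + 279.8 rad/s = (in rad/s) 280.2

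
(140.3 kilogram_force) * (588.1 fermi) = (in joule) 8.092e-10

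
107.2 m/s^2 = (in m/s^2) 107.2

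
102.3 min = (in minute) 102.3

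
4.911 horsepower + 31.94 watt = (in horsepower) 4.954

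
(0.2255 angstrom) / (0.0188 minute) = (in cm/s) 1.999e-09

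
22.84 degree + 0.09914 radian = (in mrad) 497.8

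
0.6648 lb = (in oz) 10.64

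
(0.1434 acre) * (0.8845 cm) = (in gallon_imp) 1129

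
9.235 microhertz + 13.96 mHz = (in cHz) 1.397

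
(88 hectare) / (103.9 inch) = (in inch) 1.313e+07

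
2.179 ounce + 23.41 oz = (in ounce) 25.59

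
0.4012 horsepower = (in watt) 299.2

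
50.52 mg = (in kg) 5.052e-05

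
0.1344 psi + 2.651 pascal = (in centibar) 0.9293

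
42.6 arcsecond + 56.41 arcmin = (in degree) 0.952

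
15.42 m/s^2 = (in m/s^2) 15.42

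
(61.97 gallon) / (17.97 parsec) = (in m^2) 4.231e-19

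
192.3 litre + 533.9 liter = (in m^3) 0.7262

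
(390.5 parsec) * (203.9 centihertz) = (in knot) 4.776e+19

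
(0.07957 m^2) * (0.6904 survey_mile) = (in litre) 8.841e+04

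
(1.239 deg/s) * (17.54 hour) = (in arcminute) 4.694e+06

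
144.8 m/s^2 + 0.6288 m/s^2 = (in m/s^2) 145.4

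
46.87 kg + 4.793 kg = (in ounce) 1822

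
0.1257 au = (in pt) 5.33e+13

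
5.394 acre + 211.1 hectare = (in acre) 527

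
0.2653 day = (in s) 2.292e+04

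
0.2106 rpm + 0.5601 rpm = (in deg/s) 4.624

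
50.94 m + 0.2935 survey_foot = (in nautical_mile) 0.02755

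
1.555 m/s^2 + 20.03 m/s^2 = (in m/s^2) 21.59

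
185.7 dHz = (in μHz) 1.857e+07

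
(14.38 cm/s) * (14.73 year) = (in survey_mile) 4.151e+04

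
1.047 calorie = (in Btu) 0.004152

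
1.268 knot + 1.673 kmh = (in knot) 2.171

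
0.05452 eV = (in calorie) 2.088e-21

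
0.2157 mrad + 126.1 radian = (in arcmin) 4.335e+05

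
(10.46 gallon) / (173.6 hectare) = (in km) 2.281e-11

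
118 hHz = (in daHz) 1180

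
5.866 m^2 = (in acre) 0.00145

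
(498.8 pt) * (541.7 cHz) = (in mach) 0.002799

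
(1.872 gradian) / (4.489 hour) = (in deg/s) 0.0001043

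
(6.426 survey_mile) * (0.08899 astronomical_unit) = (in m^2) 1.377e+14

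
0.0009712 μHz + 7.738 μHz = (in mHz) 0.007739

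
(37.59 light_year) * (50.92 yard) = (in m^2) 1.656e+19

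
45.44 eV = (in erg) 7.28e-11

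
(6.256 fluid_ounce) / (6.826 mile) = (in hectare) 1.684e-12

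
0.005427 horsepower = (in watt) 4.047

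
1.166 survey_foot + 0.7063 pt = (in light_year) 3.759e-17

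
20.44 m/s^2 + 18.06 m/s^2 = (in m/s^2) 38.5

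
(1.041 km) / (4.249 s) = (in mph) 548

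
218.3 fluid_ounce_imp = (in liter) 6.203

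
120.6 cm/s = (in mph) 2.698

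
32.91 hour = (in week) 0.1959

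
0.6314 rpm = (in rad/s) 0.06612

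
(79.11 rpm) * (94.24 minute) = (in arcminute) 1.61e+08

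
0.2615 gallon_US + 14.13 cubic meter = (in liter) 1.413e+04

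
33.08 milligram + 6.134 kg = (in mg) 6.134e+06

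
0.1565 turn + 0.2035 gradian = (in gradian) 62.8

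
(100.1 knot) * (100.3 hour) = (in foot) 6.1e+07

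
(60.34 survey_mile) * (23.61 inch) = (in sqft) 6.268e+05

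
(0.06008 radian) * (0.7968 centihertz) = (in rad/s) 0.0004787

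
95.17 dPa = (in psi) 0.00138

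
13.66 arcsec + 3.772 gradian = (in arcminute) 203.9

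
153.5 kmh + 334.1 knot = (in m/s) 214.5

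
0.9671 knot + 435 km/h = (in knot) 235.8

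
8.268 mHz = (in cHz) 0.8268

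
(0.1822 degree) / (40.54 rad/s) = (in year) 2.487e-12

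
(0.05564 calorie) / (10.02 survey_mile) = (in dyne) 1.444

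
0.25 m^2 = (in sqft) 2.691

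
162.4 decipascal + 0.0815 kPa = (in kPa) 0.09774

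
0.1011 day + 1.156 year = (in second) 3.646e+07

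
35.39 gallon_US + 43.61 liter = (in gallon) 46.91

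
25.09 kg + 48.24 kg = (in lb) 161.7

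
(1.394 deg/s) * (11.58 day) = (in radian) 2.434e+04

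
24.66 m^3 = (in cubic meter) 24.66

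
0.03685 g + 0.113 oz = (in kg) 0.00324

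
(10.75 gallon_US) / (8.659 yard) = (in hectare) 5.139e-07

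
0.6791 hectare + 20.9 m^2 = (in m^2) 6812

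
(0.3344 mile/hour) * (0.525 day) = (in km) 6.781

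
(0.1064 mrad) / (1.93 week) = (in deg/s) 5.223e-09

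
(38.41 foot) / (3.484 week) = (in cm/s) 0.0005556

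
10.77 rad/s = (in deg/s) 617.1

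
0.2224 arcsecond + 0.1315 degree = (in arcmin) 7.894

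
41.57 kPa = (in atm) 0.4103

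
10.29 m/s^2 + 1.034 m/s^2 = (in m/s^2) 11.32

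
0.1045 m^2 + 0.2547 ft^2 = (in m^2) 0.1282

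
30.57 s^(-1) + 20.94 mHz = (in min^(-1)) 1835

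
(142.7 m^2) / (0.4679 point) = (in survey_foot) 2.836e+06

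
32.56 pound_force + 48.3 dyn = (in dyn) 1.448e+07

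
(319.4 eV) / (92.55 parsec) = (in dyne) 1.792e-30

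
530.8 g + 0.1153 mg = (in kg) 0.5308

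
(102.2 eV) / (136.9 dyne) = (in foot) 3.924e-14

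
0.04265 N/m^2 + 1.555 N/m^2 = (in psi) 0.0002317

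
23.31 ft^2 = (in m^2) 2.166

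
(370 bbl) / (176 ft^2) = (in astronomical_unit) 2.405e-11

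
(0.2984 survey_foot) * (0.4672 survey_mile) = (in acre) 0.0169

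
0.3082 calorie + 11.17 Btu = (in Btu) 11.17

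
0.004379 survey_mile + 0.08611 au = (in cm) 1.288e+12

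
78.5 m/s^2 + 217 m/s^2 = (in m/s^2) 295.5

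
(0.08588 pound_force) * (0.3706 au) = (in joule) 2.118e+10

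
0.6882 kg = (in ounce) 24.28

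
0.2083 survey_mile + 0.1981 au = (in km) 2.964e+07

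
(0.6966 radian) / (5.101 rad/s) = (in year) 4.33e-09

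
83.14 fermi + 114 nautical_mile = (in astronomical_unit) 1.411e-06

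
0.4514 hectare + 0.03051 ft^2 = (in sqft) 4.859e+04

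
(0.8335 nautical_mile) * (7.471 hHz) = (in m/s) 1.153e+06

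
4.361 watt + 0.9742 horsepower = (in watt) 730.8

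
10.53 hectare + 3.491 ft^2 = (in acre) 26.02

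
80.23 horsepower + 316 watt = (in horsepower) 80.65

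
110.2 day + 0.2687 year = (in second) 1.8e+07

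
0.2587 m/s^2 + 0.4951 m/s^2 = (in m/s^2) 0.7538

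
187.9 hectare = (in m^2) 1.879e+06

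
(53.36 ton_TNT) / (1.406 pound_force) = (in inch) 1.405e+12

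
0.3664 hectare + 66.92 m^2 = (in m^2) 3731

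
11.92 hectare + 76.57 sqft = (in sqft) 1.283e+06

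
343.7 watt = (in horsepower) 0.4609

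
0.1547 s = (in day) 1.791e-06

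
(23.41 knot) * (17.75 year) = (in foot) 2.212e+10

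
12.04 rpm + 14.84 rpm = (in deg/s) 161.3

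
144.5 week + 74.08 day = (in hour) 2.605e+04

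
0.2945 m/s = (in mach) 0.0008649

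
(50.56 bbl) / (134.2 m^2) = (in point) 169.8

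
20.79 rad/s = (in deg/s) 1191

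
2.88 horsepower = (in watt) 2148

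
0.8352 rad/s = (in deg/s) 47.85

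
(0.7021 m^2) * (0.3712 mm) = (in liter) 0.2606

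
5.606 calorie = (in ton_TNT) 5.606e-09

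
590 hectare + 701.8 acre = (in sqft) 9.408e+07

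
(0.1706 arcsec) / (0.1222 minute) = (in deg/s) 6.463e-06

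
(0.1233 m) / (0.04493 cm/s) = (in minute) 4.574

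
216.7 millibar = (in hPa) 216.7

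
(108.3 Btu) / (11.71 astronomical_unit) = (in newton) 6.523e-08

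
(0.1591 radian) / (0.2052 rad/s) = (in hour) 0.0002154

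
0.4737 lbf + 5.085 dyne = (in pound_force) 0.4737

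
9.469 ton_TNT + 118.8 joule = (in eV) 2.473e+29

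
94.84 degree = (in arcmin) 5690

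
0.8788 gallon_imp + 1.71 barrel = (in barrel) 1.735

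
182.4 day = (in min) 2.627e+05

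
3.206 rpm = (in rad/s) 0.3357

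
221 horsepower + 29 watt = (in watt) 1.648e+05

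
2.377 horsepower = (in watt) 1773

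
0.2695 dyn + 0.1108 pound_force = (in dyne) 4.929e+04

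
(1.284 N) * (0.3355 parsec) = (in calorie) 3.177e+15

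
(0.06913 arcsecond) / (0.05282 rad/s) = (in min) 1.058e-07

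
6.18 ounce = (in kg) 0.1752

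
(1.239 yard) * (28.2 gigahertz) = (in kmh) 1.15e+11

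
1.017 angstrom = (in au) 6.798e-22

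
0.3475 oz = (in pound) 0.02172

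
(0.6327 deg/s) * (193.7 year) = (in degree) 3.865e+09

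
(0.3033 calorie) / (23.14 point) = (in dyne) 1.555e+07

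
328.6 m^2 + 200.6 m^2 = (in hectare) 0.05292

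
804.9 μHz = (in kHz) 8.049e-07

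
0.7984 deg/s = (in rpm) 0.1331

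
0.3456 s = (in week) 5.714e-07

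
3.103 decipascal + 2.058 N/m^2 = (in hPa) 0.02368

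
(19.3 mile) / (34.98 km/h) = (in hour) 0.8879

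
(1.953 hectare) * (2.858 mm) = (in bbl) 351.1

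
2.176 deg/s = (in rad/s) 0.03798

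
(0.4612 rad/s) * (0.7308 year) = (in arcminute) 3.654e+10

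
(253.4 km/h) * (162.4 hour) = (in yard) 4.5e+07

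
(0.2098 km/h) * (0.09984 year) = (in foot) 6.02e+05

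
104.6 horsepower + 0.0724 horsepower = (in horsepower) 104.7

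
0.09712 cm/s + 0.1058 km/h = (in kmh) 0.1093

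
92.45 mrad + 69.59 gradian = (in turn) 0.1887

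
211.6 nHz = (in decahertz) 2.116e-08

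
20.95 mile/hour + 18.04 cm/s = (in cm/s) 954.6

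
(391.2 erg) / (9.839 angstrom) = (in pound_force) 8938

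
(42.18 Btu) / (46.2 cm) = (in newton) 9.633e+04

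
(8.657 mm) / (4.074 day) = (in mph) 5.502e-08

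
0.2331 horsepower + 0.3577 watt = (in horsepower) 0.2336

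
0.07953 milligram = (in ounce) 2.805e-06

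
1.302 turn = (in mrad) 8181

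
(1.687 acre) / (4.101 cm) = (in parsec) 5.395e-12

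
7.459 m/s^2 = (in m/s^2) 7.459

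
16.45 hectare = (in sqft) 1.771e+06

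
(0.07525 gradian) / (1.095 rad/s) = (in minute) 1.799e-05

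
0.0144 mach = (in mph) 10.97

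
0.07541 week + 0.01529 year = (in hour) 146.6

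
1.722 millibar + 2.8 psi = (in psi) 2.825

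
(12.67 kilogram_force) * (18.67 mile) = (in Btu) 3538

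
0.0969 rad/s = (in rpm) 0.9253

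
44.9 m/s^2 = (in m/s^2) 44.9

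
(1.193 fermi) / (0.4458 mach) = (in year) 2.492e-25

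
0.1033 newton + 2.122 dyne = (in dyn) 1.033e+04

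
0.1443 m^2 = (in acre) 3.566e-05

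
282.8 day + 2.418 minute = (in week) 40.4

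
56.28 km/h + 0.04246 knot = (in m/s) 15.66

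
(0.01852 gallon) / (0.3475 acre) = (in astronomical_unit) 3.332e-19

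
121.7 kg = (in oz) 4293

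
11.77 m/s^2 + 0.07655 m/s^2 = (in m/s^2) 11.85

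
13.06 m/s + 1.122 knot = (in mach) 0.04005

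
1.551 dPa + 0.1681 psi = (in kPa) 1.159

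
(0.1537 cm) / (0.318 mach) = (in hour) 3.943e-09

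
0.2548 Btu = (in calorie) 64.25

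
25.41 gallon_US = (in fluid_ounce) 3252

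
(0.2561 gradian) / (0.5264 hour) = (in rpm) 2.027e-05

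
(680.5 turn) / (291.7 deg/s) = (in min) 14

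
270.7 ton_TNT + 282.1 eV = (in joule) 1.133e+12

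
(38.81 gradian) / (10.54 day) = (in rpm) 6.393e-06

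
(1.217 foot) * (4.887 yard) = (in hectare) 0.0001658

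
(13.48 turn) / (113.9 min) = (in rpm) 0.1183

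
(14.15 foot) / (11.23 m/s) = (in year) 1.218e-08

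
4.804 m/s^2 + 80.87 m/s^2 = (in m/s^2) 85.67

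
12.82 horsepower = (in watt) 9560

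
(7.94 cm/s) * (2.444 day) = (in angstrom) 1.677e+14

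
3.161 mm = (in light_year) 3.341e-19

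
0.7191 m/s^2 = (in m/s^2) 0.7191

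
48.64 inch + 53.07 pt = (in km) 0.001254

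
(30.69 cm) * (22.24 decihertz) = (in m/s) 0.6825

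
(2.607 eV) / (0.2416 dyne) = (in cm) 1.729e-11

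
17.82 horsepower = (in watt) 1.329e+04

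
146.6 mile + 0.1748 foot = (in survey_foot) 7.74e+05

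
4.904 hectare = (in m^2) 4.904e+04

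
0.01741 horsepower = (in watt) 12.98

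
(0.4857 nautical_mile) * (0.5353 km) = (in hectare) 48.15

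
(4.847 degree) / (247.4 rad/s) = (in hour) 9.498e-08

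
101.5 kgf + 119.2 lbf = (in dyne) 1.526e+08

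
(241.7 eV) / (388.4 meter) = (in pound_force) 2.241e-20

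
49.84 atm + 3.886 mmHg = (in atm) 49.85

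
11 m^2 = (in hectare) 0.0011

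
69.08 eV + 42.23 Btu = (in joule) 4.456e+04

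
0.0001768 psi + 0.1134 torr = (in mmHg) 0.1225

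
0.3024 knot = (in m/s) 0.1556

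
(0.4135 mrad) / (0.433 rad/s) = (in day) 1.105e-08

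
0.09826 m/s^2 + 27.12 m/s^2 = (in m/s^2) 27.22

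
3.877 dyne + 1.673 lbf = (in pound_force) 1.673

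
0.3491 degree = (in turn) 0.0009697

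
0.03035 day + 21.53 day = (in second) 1.863e+06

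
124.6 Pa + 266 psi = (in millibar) 1.834e+04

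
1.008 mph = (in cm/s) 45.06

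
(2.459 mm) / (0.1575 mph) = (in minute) 0.0005821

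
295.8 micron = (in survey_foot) 0.0009705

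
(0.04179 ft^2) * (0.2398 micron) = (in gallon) 2.459e-07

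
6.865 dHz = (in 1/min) 41.19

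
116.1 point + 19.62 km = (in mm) 1.962e+07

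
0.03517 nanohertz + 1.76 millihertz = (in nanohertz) 1.76e+06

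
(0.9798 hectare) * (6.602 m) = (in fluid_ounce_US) 2.187e+09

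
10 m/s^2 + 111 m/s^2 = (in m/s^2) 121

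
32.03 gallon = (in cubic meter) 0.1212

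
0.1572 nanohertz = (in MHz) 1.572e-16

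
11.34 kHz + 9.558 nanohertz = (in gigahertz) 1.134e-05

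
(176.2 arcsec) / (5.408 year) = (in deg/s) 2.87e-10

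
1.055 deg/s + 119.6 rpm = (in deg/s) 718.7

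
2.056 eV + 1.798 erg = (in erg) 1.798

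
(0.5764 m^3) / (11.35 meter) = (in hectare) 5.078e-06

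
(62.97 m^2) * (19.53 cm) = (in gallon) 3249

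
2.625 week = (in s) 1.588e+06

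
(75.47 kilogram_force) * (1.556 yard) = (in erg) 1.053e+10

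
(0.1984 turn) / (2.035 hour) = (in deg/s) 0.009749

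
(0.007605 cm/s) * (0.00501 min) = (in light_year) 2.416e-21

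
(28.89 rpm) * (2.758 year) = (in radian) 2.631e+08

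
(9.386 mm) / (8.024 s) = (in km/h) 0.004211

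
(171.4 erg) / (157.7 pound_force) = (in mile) 1.518e-11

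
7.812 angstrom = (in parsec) 2.532e-26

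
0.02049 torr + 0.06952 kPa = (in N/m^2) 72.25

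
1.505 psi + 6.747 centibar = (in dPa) 1.712e+05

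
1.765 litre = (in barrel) 0.0111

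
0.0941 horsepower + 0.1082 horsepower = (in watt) 150.9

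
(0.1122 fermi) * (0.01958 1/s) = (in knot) 4.27e-18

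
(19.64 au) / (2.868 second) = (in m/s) 1.024e+12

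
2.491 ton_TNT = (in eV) 6.505e+28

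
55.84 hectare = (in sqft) 6.011e+06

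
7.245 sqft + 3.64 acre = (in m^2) 1.473e+04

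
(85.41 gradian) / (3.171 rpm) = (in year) 1.281e-07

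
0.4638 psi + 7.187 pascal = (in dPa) 3.205e+04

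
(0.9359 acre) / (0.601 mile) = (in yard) 4.282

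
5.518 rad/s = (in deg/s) 316.2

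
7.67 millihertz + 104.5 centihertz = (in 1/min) 63.16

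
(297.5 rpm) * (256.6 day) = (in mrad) 6.907e+11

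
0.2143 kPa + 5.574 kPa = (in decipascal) 5.788e+04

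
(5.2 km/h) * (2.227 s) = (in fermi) 3.217e+15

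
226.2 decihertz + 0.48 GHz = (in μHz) 4.8e+14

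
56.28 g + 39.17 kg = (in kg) 39.23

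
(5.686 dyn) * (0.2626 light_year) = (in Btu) 1.339e+08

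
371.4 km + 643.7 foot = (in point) 1.053e+09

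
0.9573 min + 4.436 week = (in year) 0.08508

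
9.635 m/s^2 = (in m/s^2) 9.635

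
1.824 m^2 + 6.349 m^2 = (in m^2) 8.173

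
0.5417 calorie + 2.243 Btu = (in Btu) 2.245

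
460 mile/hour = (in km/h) 740.3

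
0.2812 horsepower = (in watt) 209.7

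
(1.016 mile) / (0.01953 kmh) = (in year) 0.009557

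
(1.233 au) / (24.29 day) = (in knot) 1.708e+05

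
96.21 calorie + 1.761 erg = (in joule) 402.5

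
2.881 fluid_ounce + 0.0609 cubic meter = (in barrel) 0.3836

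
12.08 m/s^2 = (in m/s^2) 12.08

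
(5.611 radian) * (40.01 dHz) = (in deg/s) 1286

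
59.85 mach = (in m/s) 2.038e+04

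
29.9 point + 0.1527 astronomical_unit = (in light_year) 2.415e-06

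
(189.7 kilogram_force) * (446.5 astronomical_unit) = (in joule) 1.243e+17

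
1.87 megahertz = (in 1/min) 1.122e+08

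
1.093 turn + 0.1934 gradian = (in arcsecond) 1.417e+06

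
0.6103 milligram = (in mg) 0.6103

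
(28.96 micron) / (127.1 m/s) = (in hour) 6.329e-11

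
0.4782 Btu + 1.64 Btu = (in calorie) 534.1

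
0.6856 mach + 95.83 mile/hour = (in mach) 0.8114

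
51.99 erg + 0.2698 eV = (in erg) 51.99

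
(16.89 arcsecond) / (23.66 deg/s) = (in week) 3.279e-10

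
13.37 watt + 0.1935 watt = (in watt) 13.56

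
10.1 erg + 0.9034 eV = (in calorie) 2.414e-07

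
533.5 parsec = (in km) 1.646e+16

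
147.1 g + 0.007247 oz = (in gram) 147.3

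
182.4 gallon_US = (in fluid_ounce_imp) 2.43e+04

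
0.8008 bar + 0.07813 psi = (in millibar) 806.2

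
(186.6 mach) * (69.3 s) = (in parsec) 1.427e-10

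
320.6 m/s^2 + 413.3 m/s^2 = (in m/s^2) 733.9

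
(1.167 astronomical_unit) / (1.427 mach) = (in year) 11.39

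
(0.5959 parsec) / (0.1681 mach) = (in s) 3.212e+14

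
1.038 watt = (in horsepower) 0.001392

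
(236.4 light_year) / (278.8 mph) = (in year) 5.69e+08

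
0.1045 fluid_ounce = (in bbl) 1.944e-05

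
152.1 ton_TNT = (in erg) 6.364e+18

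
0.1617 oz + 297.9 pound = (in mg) 1.351e+08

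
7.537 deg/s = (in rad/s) 0.1315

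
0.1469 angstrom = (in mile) 9.128e-15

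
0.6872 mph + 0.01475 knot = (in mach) 0.0009245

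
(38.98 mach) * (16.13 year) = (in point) 1.914e+16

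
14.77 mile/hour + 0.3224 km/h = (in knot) 13.01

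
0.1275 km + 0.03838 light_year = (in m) 3.631e+14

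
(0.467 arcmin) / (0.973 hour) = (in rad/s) 3.878e-08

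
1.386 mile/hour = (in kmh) 2.231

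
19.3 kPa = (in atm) 0.1905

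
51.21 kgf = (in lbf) 112.9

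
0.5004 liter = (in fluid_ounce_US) 16.92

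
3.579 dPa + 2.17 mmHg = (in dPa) 2897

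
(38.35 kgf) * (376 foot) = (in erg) 4.31e+11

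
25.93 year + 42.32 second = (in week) 1352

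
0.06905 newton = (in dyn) 6905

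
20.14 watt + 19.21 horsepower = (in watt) 1.435e+04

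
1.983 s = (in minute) 0.03305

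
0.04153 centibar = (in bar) 0.0004153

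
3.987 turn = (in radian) 25.05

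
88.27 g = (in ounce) 3.114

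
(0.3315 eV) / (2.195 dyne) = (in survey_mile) 1.504e-18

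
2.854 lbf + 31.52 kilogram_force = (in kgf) 32.81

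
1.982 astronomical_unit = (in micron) 2.965e+17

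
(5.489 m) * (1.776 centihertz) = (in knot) 0.1895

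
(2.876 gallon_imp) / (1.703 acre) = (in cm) 0.0001897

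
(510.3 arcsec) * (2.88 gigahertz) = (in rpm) 6.804e+07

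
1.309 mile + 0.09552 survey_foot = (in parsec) 6.827e-14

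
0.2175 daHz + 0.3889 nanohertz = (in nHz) 2.175e+09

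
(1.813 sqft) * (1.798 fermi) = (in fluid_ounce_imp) 1.066e-11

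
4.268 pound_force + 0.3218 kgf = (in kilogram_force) 2.258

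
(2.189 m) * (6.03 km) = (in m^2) 1.32e+04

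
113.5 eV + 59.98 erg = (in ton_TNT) 1.434e-15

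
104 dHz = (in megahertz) 1.04e-05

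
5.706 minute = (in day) 0.003962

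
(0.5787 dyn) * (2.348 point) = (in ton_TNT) 1.146e-18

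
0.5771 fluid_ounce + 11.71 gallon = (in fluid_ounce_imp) 1561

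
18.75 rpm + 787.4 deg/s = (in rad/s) 15.71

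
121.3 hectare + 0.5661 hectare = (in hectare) 121.9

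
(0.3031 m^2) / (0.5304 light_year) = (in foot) 1.982e-16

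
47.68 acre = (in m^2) 1.93e+05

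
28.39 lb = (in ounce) 454.2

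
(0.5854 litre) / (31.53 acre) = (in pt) 1.3e-05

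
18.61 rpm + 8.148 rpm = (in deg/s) 160.5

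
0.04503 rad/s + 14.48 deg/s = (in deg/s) 17.06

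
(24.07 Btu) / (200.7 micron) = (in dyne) 1.265e+13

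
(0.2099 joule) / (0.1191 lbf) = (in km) 0.0003962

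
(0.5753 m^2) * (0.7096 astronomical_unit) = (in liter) 6.107e+13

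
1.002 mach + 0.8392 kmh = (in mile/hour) 763.7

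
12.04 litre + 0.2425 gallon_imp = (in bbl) 0.08266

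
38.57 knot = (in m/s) 19.84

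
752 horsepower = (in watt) 5.608e+05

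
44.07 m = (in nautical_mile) 0.0238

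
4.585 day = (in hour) 110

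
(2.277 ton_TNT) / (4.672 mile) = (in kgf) 1.292e+05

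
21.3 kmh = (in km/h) 21.3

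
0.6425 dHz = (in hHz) 0.0006425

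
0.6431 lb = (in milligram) 2.917e+05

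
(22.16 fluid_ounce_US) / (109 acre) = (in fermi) 1.486e+06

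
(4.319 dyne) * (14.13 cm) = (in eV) 3.809e+13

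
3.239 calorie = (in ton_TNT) 3.239e-09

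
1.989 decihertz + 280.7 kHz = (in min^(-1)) 1.684e+07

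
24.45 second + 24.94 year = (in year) 24.94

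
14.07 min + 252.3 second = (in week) 0.001813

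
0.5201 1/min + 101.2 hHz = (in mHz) 1.012e+07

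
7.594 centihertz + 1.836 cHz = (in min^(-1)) 5.658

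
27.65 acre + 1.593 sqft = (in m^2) 1.119e+05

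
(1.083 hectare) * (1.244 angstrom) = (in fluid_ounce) 0.04556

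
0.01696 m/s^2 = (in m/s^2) 0.01696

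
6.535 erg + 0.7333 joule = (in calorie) 0.1753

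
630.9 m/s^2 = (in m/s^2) 630.9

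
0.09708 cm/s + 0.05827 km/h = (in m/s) 0.01716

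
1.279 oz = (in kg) 0.03626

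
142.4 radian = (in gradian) 9065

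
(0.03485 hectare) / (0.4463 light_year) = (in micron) 8.254e-08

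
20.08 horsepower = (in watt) 1.497e+04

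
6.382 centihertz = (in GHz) 6.382e-11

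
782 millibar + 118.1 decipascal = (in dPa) 7.821e+05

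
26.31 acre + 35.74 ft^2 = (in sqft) 1.146e+06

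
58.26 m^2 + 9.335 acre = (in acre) 9.349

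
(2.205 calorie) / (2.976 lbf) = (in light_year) 7.366e-17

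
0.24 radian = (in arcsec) 4.95e+04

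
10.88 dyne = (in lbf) 2.446e-05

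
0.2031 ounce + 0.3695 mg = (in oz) 0.2031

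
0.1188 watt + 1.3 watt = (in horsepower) 0.001903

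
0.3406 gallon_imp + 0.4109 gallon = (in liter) 3.104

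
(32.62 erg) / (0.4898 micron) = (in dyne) 6.66e+05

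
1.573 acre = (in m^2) 6366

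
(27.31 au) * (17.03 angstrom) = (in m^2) 6958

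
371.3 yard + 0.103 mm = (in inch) 1.337e+04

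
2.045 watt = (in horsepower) 0.002742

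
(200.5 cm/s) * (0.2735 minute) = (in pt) 9.327e+04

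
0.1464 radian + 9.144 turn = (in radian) 57.6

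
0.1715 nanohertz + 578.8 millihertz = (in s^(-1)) 0.5788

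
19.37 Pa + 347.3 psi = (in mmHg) 1.796e+04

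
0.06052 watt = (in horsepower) 8.116e-05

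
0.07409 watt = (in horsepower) 9.936e-05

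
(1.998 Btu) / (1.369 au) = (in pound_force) 2.314e-09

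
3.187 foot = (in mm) 971.4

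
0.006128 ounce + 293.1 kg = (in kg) 293.1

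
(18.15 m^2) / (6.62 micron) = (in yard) 2.998e+06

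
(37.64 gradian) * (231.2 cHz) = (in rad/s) 1.367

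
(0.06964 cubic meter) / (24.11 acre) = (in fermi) 7.137e+08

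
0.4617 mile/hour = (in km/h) 0.743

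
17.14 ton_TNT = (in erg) 7.171e+17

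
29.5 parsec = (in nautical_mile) 4.915e+14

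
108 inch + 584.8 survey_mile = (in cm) 9.411e+07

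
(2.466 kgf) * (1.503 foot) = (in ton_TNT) 2.648e-09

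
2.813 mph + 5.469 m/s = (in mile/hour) 15.05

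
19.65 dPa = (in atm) 1.939e-05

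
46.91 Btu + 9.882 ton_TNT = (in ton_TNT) 9.882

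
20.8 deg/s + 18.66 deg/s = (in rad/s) 0.6887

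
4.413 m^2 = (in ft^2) 47.5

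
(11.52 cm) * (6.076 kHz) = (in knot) 1361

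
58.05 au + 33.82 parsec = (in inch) 4.109e+19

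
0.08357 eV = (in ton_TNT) 3.2e-30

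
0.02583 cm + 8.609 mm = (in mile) 5.51e-06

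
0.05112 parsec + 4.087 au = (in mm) 1.578e+18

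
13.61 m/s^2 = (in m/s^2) 13.61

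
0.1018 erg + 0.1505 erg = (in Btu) 2.391e-11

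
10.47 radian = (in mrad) 1.047e+04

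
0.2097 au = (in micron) 3.137e+16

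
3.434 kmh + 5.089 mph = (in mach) 0.009483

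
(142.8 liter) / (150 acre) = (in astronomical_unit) 1.573e-18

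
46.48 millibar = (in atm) 0.04587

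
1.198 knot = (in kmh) 2.219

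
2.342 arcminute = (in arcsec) 140.5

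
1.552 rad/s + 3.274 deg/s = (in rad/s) 1.609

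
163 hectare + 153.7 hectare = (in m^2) 3.167e+06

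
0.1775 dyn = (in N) 1.775e-06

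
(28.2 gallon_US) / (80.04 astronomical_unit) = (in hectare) 8.915e-19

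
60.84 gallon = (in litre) 230.3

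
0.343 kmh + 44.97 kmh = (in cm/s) 1259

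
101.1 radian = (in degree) 5793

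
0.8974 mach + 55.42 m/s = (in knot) 701.7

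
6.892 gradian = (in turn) 0.01723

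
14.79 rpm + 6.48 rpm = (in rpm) 21.27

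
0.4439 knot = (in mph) 0.5108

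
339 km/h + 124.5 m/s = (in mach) 0.6422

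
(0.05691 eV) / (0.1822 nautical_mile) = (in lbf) 6.075e-24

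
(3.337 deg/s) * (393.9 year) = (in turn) 1.151e+08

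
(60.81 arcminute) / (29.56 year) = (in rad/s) 1.898e-11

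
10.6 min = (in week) 0.001052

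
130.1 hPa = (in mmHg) 97.58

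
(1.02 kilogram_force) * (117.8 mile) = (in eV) 1.184e+25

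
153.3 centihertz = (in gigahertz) 1.533e-09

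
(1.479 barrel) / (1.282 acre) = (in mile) 2.816e-08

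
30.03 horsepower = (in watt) 2.239e+04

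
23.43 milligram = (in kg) 2.343e-05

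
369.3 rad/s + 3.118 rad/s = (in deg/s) 2.134e+04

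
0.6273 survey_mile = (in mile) 0.6273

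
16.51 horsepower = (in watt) 1.231e+04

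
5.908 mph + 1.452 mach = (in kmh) 1789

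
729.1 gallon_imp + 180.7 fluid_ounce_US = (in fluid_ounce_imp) 1.168e+05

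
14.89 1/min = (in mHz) 248.2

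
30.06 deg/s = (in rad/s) 0.5246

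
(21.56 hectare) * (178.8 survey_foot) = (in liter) 1.175e+10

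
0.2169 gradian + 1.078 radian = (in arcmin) 3718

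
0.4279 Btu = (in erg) 4.515e+09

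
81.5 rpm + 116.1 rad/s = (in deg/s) 7141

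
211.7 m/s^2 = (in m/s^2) 211.7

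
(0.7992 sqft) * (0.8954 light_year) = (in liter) 6.29e+17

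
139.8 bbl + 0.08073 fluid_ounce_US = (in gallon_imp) 4889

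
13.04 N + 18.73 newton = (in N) 31.77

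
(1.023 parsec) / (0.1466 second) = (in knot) 4.186e+17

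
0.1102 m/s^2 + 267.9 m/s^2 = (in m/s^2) 268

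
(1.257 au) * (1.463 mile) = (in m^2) 4.427e+14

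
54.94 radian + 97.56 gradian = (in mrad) 5.647e+04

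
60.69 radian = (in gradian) 3864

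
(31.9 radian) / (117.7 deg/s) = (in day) 0.0001797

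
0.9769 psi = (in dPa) 6.735e+04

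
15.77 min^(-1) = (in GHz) 2.628e-10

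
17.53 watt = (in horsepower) 0.02351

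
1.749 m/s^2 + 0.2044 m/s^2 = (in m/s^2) 1.953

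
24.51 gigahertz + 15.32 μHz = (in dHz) 2.451e+11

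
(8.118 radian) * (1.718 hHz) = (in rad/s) 1395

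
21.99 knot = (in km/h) 40.73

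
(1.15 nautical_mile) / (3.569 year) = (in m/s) 1.892e-05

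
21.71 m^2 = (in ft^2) 233.7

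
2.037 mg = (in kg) 2.037e-06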